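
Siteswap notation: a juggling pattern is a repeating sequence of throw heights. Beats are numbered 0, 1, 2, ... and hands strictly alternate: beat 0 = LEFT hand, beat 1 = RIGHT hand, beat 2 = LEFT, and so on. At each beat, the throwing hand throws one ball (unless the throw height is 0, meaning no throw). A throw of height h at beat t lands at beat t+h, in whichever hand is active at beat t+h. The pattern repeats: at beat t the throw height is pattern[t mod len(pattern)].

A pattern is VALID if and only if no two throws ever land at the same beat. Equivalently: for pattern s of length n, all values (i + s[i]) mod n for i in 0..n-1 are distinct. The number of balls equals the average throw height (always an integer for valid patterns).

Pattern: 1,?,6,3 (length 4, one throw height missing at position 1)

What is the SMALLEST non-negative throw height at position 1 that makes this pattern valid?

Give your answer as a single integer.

Answer: 2

Derivation:
i=0: (0 + 1) mod 4 = 1
i=1: s[i]=? (unknown)
i=2: (2 + 6) mod 4 = 0
i=3: (3 + 3) mod 4 = 2
Known residues: [0, 1, 2]; need a permutation of 0..3, so missing residue r = 3
Need (1 + s) mod 4 = 3; smallest s = (3 - 1) mod 4 = 2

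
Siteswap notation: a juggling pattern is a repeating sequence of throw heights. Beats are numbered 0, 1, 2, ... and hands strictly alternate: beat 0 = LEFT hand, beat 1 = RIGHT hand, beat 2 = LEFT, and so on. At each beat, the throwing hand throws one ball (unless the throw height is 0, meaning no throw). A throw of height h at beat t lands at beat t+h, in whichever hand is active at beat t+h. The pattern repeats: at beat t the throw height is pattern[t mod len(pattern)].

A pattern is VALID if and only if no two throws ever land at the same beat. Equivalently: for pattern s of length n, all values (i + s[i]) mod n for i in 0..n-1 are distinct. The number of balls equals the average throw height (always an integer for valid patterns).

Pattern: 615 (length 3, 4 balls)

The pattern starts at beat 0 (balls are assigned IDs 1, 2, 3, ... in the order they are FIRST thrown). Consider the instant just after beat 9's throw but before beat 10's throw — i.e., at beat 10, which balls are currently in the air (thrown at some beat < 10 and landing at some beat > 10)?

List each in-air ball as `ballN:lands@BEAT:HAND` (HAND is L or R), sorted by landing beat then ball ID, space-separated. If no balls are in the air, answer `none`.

Answer: ball1:lands@12:L ball2:lands@13:R ball3:lands@15:R

Derivation:
Beat 0 (L): throw ball1 h=6 -> lands@6:L; in-air after throw: [b1@6:L]
Beat 1 (R): throw ball2 h=1 -> lands@2:L; in-air after throw: [b2@2:L b1@6:L]
Beat 2 (L): throw ball2 h=5 -> lands@7:R; in-air after throw: [b1@6:L b2@7:R]
Beat 3 (R): throw ball3 h=6 -> lands@9:R; in-air after throw: [b1@6:L b2@7:R b3@9:R]
Beat 4 (L): throw ball4 h=1 -> lands@5:R; in-air after throw: [b4@5:R b1@6:L b2@7:R b3@9:R]
Beat 5 (R): throw ball4 h=5 -> lands@10:L; in-air after throw: [b1@6:L b2@7:R b3@9:R b4@10:L]
Beat 6 (L): throw ball1 h=6 -> lands@12:L; in-air after throw: [b2@7:R b3@9:R b4@10:L b1@12:L]
Beat 7 (R): throw ball2 h=1 -> lands@8:L; in-air after throw: [b2@8:L b3@9:R b4@10:L b1@12:L]
Beat 8 (L): throw ball2 h=5 -> lands@13:R; in-air after throw: [b3@9:R b4@10:L b1@12:L b2@13:R]
Beat 9 (R): throw ball3 h=6 -> lands@15:R; in-air after throw: [b4@10:L b1@12:L b2@13:R b3@15:R]
Beat 10 (L): throw ball4 h=1 -> lands@11:R; in-air after throw: [b4@11:R b1@12:L b2@13:R b3@15:R]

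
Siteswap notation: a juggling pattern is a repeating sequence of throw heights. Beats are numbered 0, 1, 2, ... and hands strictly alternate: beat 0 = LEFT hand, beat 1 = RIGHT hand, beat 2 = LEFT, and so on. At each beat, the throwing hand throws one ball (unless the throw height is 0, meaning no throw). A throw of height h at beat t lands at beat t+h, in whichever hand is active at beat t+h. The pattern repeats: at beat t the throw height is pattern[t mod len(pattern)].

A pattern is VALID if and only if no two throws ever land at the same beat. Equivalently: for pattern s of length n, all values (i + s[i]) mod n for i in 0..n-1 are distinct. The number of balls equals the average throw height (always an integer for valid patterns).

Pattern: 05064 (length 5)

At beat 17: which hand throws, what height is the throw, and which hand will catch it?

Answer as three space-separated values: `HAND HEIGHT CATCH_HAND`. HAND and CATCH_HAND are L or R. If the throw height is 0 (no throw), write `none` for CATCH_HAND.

Beat 17: 17 mod 2 = 1, so hand = R
Throw height = pattern[17 mod 5] = pattern[2] = 0

Answer: R 0 none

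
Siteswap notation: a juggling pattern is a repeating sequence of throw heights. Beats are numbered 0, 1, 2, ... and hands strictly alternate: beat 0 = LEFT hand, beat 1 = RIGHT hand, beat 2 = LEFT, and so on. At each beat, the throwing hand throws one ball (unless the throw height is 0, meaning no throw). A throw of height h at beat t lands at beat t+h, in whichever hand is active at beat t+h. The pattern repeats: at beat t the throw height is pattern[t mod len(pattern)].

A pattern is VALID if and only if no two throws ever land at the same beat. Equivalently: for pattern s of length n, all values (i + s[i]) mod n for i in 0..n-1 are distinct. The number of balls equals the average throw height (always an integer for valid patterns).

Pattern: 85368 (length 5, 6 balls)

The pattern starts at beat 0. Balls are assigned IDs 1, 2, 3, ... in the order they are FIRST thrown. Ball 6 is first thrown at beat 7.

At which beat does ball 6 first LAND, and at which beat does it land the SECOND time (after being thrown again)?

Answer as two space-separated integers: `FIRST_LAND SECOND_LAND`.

Beat 0 (L): throw ball1 h=8 -> lands@8:L; in-air after throw: [b1@8:L]
Beat 1 (R): throw ball2 h=5 -> lands@6:L; in-air after throw: [b2@6:L b1@8:L]
Beat 2 (L): throw ball3 h=3 -> lands@5:R; in-air after throw: [b3@5:R b2@6:L b1@8:L]
Beat 3 (R): throw ball4 h=6 -> lands@9:R; in-air after throw: [b3@5:R b2@6:L b1@8:L b4@9:R]
Beat 4 (L): throw ball5 h=8 -> lands@12:L; in-air after throw: [b3@5:R b2@6:L b1@8:L b4@9:R b5@12:L]
Beat 5 (R): throw ball3 h=8 -> lands@13:R; in-air after throw: [b2@6:L b1@8:L b4@9:R b5@12:L b3@13:R]
Beat 6 (L): throw ball2 h=5 -> lands@11:R; in-air after throw: [b1@8:L b4@9:R b2@11:R b5@12:L b3@13:R]
Beat 7 (R): throw ball6 h=3 -> lands@10:L; in-air after throw: [b1@8:L b4@9:R b6@10:L b2@11:R b5@12:L b3@13:R]
Beat 8 (L): throw ball1 h=6 -> lands@14:L; in-air after throw: [b4@9:R b6@10:L b2@11:R b5@12:L b3@13:R b1@14:L]
Beat 9 (R): throw ball4 h=8 -> lands@17:R; in-air after throw: [b6@10:L b2@11:R b5@12:L b3@13:R b1@14:L b4@17:R]
Beat 10 (L): throw ball6 h=8 -> lands@18:L; in-air after throw: [b2@11:R b5@12:L b3@13:R b1@14:L b4@17:R b6@18:L]
Beat 11 (R): throw ball2 h=5 -> lands@16:L; in-air after throw: [b5@12:L b3@13:R b1@14:L b2@16:L b4@17:R b6@18:L]
Beat 12 (L): throw ball5 h=3 -> lands@15:R; in-air after throw: [b3@13:R b1@14:L b5@15:R b2@16:L b4@17:R b6@18:L]
Beat 13 (R): throw ball3 h=6 -> lands@19:R; in-air after throw: [b1@14:L b5@15:R b2@16:L b4@17:R b6@18:L b3@19:R]
Beat 14 (L): throw ball1 h=8 -> lands@22:L; in-air after throw: [b5@15:R b2@16:L b4@17:R b6@18:L b3@19:R b1@22:L]
Beat 15 (R): throw ball5 h=8 -> lands@23:R; in-air after throw: [b2@16:L b4@17:R b6@18:L b3@19:R b1@22:L b5@23:R]
Beat 16 (L): throw ball2 h=5 -> lands@21:R; in-air after throw: [b4@17:R b6@18:L b3@19:R b2@21:R b1@22:L b5@23:R]
Ball 6: thrown@7 h=3 -> first land @10; rethrown@10 h=8 -> second land @18

Answer: 10 18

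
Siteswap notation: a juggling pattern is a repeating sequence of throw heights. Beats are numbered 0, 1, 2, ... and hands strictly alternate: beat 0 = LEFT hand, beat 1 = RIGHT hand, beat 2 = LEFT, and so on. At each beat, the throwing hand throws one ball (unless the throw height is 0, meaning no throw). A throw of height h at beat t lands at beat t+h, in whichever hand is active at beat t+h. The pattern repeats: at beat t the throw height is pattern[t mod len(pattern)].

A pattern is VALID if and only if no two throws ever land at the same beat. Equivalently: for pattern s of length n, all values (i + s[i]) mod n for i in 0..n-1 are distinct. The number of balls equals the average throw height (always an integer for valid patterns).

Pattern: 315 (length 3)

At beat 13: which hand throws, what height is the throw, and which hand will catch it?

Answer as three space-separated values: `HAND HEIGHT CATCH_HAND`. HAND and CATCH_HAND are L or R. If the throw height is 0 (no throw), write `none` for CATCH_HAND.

Beat 13: 13 mod 2 = 1, so hand = R
Throw height = pattern[13 mod 3] = pattern[1] = 1
Lands at beat 13+1=14, 14 mod 2 = 0, so catch hand = L

Answer: R 1 L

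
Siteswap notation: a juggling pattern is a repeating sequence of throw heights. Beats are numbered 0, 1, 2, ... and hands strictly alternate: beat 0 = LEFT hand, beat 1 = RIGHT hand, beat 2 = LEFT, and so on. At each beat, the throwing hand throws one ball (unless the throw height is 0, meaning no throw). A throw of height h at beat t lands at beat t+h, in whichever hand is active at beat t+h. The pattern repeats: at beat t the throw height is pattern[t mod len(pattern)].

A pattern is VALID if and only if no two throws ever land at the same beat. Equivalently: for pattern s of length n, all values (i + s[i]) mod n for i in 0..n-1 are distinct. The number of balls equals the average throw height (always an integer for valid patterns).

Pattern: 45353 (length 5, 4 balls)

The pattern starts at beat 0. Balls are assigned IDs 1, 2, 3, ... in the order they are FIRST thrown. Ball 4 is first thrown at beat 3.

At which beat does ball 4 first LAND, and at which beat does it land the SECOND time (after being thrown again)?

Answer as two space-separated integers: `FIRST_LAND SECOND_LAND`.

Answer: 8 13

Derivation:
Beat 0 (L): throw ball1 h=4 -> lands@4:L; in-air after throw: [b1@4:L]
Beat 1 (R): throw ball2 h=5 -> lands@6:L; in-air after throw: [b1@4:L b2@6:L]
Beat 2 (L): throw ball3 h=3 -> lands@5:R; in-air after throw: [b1@4:L b3@5:R b2@6:L]
Beat 3 (R): throw ball4 h=5 -> lands@8:L; in-air after throw: [b1@4:L b3@5:R b2@6:L b4@8:L]
Beat 4 (L): throw ball1 h=3 -> lands@7:R; in-air after throw: [b3@5:R b2@6:L b1@7:R b4@8:L]
Beat 5 (R): throw ball3 h=4 -> lands@9:R; in-air after throw: [b2@6:L b1@7:R b4@8:L b3@9:R]
Beat 6 (L): throw ball2 h=5 -> lands@11:R; in-air after throw: [b1@7:R b4@8:L b3@9:R b2@11:R]
Beat 7 (R): throw ball1 h=3 -> lands@10:L; in-air after throw: [b4@8:L b3@9:R b1@10:L b2@11:R]
Beat 8 (L): throw ball4 h=5 -> lands@13:R; in-air after throw: [b3@9:R b1@10:L b2@11:R b4@13:R]
Beat 9 (R): throw ball3 h=3 -> lands@12:L; in-air after throw: [b1@10:L b2@11:R b3@12:L b4@13:R]
Beat 10 (L): throw ball1 h=4 -> lands@14:L; in-air after throw: [b2@11:R b3@12:L b4@13:R b1@14:L]
Beat 11 (R): throw ball2 h=5 -> lands@16:L; in-air after throw: [b3@12:L b4@13:R b1@14:L b2@16:L]
Beat 12 (L): throw ball3 h=3 -> lands@15:R; in-air after throw: [b4@13:R b1@14:L b3@15:R b2@16:L]
Beat 13 (R): throw ball4 h=5 -> lands@18:L; in-air after throw: [b1@14:L b3@15:R b2@16:L b4@18:L]
Ball 4: thrown@3 h=5 -> first land @8; rethrown@8 h=5 -> second land @13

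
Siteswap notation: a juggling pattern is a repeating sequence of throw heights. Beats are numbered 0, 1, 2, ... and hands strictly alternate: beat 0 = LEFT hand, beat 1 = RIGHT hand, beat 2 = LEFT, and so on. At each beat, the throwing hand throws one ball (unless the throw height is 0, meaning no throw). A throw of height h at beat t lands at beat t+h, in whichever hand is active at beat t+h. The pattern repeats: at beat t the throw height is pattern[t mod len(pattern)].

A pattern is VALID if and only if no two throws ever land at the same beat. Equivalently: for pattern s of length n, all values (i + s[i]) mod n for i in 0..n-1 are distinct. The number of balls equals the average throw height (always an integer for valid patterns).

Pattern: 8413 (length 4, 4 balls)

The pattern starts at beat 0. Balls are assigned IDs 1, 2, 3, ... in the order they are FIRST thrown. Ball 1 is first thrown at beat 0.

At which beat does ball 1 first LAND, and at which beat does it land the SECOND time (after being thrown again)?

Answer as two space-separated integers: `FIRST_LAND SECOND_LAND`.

Beat 0 (L): throw ball1 h=8 -> lands@8:L; in-air after throw: [b1@8:L]
Beat 1 (R): throw ball2 h=4 -> lands@5:R; in-air after throw: [b2@5:R b1@8:L]
Beat 2 (L): throw ball3 h=1 -> lands@3:R; in-air after throw: [b3@3:R b2@5:R b1@8:L]
Beat 3 (R): throw ball3 h=3 -> lands@6:L; in-air after throw: [b2@5:R b3@6:L b1@8:L]
Beat 4 (L): throw ball4 h=8 -> lands@12:L; in-air after throw: [b2@5:R b3@6:L b1@8:L b4@12:L]
Beat 5 (R): throw ball2 h=4 -> lands@9:R; in-air after throw: [b3@6:L b1@8:L b2@9:R b4@12:L]
Beat 6 (L): throw ball3 h=1 -> lands@7:R; in-air after throw: [b3@7:R b1@8:L b2@9:R b4@12:L]
Beat 7 (R): throw ball3 h=3 -> lands@10:L; in-air after throw: [b1@8:L b2@9:R b3@10:L b4@12:L]
Beat 8 (L): throw ball1 h=8 -> lands@16:L; in-air after throw: [b2@9:R b3@10:L b4@12:L b1@16:L]
Beat 9 (R): throw ball2 h=4 -> lands@13:R; in-air after throw: [b3@10:L b4@12:L b2@13:R b1@16:L]
Beat 10 (L): throw ball3 h=1 -> lands@11:R; in-air after throw: [b3@11:R b4@12:L b2@13:R b1@16:L]
Beat 11 (R): throw ball3 h=3 -> lands@14:L; in-air after throw: [b4@12:L b2@13:R b3@14:L b1@16:L]
Beat 12 (L): throw ball4 h=8 -> lands@20:L; in-air after throw: [b2@13:R b3@14:L b1@16:L b4@20:L]
Beat 13 (R): throw ball2 h=4 -> lands@17:R; in-air after throw: [b3@14:L b1@16:L b2@17:R b4@20:L]
Beat 14 (L): throw ball3 h=1 -> lands@15:R; in-air after throw: [b3@15:R b1@16:L b2@17:R b4@20:L]
Beat 15 (R): throw ball3 h=3 -> lands@18:L; in-air after throw: [b1@16:L b2@17:R b3@18:L b4@20:L]
Beat 16 (L): throw ball1 h=8 -> lands@24:L; in-air after throw: [b2@17:R b3@18:L b4@20:L b1@24:L]
Ball 1: thrown@0 h=8 -> first land @8; rethrown@8 h=8 -> second land @16

Answer: 8 16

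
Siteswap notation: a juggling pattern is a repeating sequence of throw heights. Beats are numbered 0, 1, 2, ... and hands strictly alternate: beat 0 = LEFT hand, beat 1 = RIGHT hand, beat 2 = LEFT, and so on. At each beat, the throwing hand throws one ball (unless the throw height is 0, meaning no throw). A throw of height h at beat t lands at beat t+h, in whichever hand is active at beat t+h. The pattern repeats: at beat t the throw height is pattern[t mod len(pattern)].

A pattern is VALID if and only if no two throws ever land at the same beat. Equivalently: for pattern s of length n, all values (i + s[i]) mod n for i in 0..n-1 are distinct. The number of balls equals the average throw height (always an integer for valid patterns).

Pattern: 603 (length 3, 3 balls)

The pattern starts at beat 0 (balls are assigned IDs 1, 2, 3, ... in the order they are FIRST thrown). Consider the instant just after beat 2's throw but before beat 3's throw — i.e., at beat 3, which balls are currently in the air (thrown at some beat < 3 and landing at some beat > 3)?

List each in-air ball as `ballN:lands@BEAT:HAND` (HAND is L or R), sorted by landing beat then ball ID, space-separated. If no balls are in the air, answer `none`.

Beat 0 (L): throw ball1 h=6 -> lands@6:L; in-air after throw: [b1@6:L]
Beat 2 (L): throw ball2 h=3 -> lands@5:R; in-air after throw: [b2@5:R b1@6:L]
Beat 3 (R): throw ball3 h=6 -> lands@9:R; in-air after throw: [b2@5:R b1@6:L b3@9:R]

Answer: ball2:lands@5:R ball1:lands@6:L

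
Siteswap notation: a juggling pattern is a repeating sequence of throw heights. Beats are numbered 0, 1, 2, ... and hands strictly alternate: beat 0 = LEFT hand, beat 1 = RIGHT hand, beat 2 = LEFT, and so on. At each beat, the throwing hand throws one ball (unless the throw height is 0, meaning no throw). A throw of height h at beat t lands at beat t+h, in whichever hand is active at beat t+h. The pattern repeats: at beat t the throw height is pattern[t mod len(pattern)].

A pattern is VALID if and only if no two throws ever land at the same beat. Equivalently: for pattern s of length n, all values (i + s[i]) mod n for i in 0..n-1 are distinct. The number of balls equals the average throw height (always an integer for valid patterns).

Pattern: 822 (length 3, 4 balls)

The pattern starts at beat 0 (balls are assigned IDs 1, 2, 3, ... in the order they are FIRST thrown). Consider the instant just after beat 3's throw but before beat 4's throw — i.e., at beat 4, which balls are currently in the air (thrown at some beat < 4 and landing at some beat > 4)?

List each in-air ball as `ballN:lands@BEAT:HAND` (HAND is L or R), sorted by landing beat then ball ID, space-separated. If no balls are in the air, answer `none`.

Beat 0 (L): throw ball1 h=8 -> lands@8:L; in-air after throw: [b1@8:L]
Beat 1 (R): throw ball2 h=2 -> lands@3:R; in-air after throw: [b2@3:R b1@8:L]
Beat 2 (L): throw ball3 h=2 -> lands@4:L; in-air after throw: [b2@3:R b3@4:L b1@8:L]
Beat 3 (R): throw ball2 h=8 -> lands@11:R; in-air after throw: [b3@4:L b1@8:L b2@11:R]
Beat 4 (L): throw ball3 h=2 -> lands@6:L; in-air after throw: [b3@6:L b1@8:L b2@11:R]

Answer: ball1:lands@8:L ball2:lands@11:R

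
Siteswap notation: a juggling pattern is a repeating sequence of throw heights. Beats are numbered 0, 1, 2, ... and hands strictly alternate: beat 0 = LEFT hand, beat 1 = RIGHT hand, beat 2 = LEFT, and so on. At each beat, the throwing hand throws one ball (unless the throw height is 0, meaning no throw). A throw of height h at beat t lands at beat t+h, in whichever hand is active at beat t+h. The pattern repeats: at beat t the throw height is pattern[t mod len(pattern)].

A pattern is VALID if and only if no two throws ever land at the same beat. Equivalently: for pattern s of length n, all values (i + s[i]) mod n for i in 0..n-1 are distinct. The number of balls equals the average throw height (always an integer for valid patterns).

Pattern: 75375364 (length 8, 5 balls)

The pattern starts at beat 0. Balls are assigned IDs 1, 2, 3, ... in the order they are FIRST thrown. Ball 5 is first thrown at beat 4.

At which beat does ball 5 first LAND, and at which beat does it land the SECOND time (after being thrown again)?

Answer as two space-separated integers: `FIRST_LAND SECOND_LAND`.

Beat 0 (L): throw ball1 h=7 -> lands@7:R; in-air after throw: [b1@7:R]
Beat 1 (R): throw ball2 h=5 -> lands@6:L; in-air after throw: [b2@6:L b1@7:R]
Beat 2 (L): throw ball3 h=3 -> lands@5:R; in-air after throw: [b3@5:R b2@6:L b1@7:R]
Beat 3 (R): throw ball4 h=7 -> lands@10:L; in-air after throw: [b3@5:R b2@6:L b1@7:R b4@10:L]
Beat 4 (L): throw ball5 h=5 -> lands@9:R; in-air after throw: [b3@5:R b2@6:L b1@7:R b5@9:R b4@10:L]
Beat 5 (R): throw ball3 h=3 -> lands@8:L; in-air after throw: [b2@6:L b1@7:R b3@8:L b5@9:R b4@10:L]
Beat 6 (L): throw ball2 h=6 -> lands@12:L; in-air after throw: [b1@7:R b3@8:L b5@9:R b4@10:L b2@12:L]
Beat 7 (R): throw ball1 h=4 -> lands@11:R; in-air after throw: [b3@8:L b5@9:R b4@10:L b1@11:R b2@12:L]
Beat 8 (L): throw ball3 h=7 -> lands@15:R; in-air after throw: [b5@9:R b4@10:L b1@11:R b2@12:L b3@15:R]
Beat 9 (R): throw ball5 h=5 -> lands@14:L; in-air after throw: [b4@10:L b1@11:R b2@12:L b5@14:L b3@15:R]
Beat 10 (L): throw ball4 h=3 -> lands@13:R; in-air after throw: [b1@11:R b2@12:L b4@13:R b5@14:L b3@15:R]
Beat 11 (R): throw ball1 h=7 -> lands@18:L; in-air after throw: [b2@12:L b4@13:R b5@14:L b3@15:R b1@18:L]
Beat 12 (L): throw ball2 h=5 -> lands@17:R; in-air after throw: [b4@13:R b5@14:L b3@15:R b2@17:R b1@18:L]
Beat 13 (R): throw ball4 h=3 -> lands@16:L; in-air after throw: [b5@14:L b3@15:R b4@16:L b2@17:R b1@18:L]
Beat 14 (L): throw ball5 h=6 -> lands@20:L; in-air after throw: [b3@15:R b4@16:L b2@17:R b1@18:L b5@20:L]
Ball 5: thrown@4 h=5 -> first land @9; rethrown@9 h=5 -> second land @14

Answer: 9 14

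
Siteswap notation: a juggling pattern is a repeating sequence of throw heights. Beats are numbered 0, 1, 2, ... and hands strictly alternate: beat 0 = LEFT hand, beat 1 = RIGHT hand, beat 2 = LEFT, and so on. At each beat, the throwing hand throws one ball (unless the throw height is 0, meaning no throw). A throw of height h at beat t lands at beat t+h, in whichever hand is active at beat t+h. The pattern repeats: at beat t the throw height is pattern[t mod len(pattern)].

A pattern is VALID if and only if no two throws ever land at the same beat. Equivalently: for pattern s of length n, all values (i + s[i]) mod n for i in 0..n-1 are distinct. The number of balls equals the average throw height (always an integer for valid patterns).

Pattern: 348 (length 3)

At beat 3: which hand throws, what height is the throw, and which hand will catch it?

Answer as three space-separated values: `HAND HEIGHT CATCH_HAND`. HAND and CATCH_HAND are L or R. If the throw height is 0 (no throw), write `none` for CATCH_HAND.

Beat 3: 3 mod 2 = 1, so hand = R
Throw height = pattern[3 mod 3] = pattern[0] = 3
Lands at beat 3+3=6, 6 mod 2 = 0, so catch hand = L

Answer: R 3 L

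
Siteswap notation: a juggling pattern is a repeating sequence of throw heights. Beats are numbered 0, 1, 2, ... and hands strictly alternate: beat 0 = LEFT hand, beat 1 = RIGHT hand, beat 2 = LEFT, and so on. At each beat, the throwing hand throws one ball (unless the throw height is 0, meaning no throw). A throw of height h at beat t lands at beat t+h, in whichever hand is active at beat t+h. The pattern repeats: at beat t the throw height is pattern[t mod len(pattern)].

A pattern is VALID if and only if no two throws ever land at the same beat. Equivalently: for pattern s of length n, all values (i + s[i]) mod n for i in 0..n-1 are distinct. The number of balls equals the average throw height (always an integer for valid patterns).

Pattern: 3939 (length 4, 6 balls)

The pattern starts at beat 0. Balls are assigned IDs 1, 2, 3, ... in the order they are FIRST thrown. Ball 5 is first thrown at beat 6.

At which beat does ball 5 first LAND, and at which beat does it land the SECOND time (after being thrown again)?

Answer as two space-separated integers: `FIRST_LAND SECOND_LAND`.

Beat 0 (L): throw ball1 h=3 -> lands@3:R; in-air after throw: [b1@3:R]
Beat 1 (R): throw ball2 h=9 -> lands@10:L; in-air after throw: [b1@3:R b2@10:L]
Beat 2 (L): throw ball3 h=3 -> lands@5:R; in-air after throw: [b1@3:R b3@5:R b2@10:L]
Beat 3 (R): throw ball1 h=9 -> lands@12:L; in-air after throw: [b3@5:R b2@10:L b1@12:L]
Beat 4 (L): throw ball4 h=3 -> lands@7:R; in-air after throw: [b3@5:R b4@7:R b2@10:L b1@12:L]
Beat 5 (R): throw ball3 h=9 -> lands@14:L; in-air after throw: [b4@7:R b2@10:L b1@12:L b3@14:L]
Beat 6 (L): throw ball5 h=3 -> lands@9:R; in-air after throw: [b4@7:R b5@9:R b2@10:L b1@12:L b3@14:L]
Beat 7 (R): throw ball4 h=9 -> lands@16:L; in-air after throw: [b5@9:R b2@10:L b1@12:L b3@14:L b4@16:L]
Beat 8 (L): throw ball6 h=3 -> lands@11:R; in-air after throw: [b5@9:R b2@10:L b6@11:R b1@12:L b3@14:L b4@16:L]
Beat 9 (R): throw ball5 h=9 -> lands@18:L; in-air after throw: [b2@10:L b6@11:R b1@12:L b3@14:L b4@16:L b5@18:L]
Beat 10 (L): throw ball2 h=3 -> lands@13:R; in-air after throw: [b6@11:R b1@12:L b2@13:R b3@14:L b4@16:L b5@18:L]
Beat 11 (R): throw ball6 h=9 -> lands@20:L; in-air after throw: [b1@12:L b2@13:R b3@14:L b4@16:L b5@18:L b6@20:L]
Beat 12 (L): throw ball1 h=3 -> lands@15:R; in-air after throw: [b2@13:R b3@14:L b1@15:R b4@16:L b5@18:L b6@20:L]
Beat 13 (R): throw ball2 h=9 -> lands@22:L; in-air after throw: [b3@14:L b1@15:R b4@16:L b5@18:L b6@20:L b2@22:L]
Beat 14 (L): throw ball3 h=3 -> lands@17:R; in-air after throw: [b1@15:R b4@16:L b3@17:R b5@18:L b6@20:L b2@22:L]
Beat 15 (R): throw ball1 h=9 -> lands@24:L; in-air after throw: [b4@16:L b3@17:R b5@18:L b6@20:L b2@22:L b1@24:L]
Beat 16 (L): throw ball4 h=3 -> lands@19:R; in-air after throw: [b3@17:R b5@18:L b4@19:R b6@20:L b2@22:L b1@24:L]
Ball 5: thrown@6 h=3 -> first land @9; rethrown@9 h=9 -> second land @18

Answer: 9 18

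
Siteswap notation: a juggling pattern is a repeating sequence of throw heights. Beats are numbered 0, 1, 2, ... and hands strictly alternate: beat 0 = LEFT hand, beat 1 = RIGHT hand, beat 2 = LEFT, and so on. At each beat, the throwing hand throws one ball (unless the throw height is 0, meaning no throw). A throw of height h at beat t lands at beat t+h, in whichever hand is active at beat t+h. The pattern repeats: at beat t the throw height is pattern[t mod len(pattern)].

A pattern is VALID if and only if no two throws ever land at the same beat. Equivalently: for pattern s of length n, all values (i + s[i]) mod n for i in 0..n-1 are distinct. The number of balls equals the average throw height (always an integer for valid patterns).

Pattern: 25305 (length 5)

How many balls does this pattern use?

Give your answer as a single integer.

Pattern = [2, 5, 3, 0, 5], length n = 5
  position 0: throw height = 2, running sum = 2
  position 1: throw height = 5, running sum = 7
  position 2: throw height = 3, running sum = 10
  position 3: throw height = 0, running sum = 10
  position 4: throw height = 5, running sum = 15
Total sum = 15; balls = sum / n = 15 / 5 = 3

Answer: 3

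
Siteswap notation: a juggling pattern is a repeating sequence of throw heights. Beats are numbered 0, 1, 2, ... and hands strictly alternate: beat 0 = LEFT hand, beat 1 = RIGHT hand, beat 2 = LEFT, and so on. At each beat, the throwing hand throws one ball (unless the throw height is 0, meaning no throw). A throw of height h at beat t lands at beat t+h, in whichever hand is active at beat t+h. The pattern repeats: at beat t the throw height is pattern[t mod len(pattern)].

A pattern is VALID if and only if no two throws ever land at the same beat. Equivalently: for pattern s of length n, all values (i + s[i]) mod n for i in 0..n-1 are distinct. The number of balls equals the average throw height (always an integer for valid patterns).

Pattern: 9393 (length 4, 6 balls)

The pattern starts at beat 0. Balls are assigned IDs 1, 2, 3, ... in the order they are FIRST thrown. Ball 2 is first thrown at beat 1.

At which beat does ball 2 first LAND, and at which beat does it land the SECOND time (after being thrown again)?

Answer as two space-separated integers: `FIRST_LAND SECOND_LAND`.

Answer: 4 13

Derivation:
Beat 0 (L): throw ball1 h=9 -> lands@9:R; in-air after throw: [b1@9:R]
Beat 1 (R): throw ball2 h=3 -> lands@4:L; in-air after throw: [b2@4:L b1@9:R]
Beat 2 (L): throw ball3 h=9 -> lands@11:R; in-air after throw: [b2@4:L b1@9:R b3@11:R]
Beat 3 (R): throw ball4 h=3 -> lands@6:L; in-air after throw: [b2@4:L b4@6:L b1@9:R b3@11:R]
Beat 4 (L): throw ball2 h=9 -> lands@13:R; in-air after throw: [b4@6:L b1@9:R b3@11:R b2@13:R]
Beat 5 (R): throw ball5 h=3 -> lands@8:L; in-air after throw: [b4@6:L b5@8:L b1@9:R b3@11:R b2@13:R]
Beat 6 (L): throw ball4 h=9 -> lands@15:R; in-air after throw: [b5@8:L b1@9:R b3@11:R b2@13:R b4@15:R]
Beat 7 (R): throw ball6 h=3 -> lands@10:L; in-air after throw: [b5@8:L b1@9:R b6@10:L b3@11:R b2@13:R b4@15:R]
Beat 8 (L): throw ball5 h=9 -> lands@17:R; in-air after throw: [b1@9:R b6@10:L b3@11:R b2@13:R b4@15:R b5@17:R]
Beat 9 (R): throw ball1 h=3 -> lands@12:L; in-air after throw: [b6@10:L b3@11:R b1@12:L b2@13:R b4@15:R b5@17:R]
Beat 10 (L): throw ball6 h=9 -> lands@19:R; in-air after throw: [b3@11:R b1@12:L b2@13:R b4@15:R b5@17:R b6@19:R]
Beat 11 (R): throw ball3 h=3 -> lands@14:L; in-air after throw: [b1@12:L b2@13:R b3@14:L b4@15:R b5@17:R b6@19:R]
Beat 12 (L): throw ball1 h=9 -> lands@21:R; in-air after throw: [b2@13:R b3@14:L b4@15:R b5@17:R b6@19:R b1@21:R]
Beat 13 (R): throw ball2 h=3 -> lands@16:L; in-air after throw: [b3@14:L b4@15:R b2@16:L b5@17:R b6@19:R b1@21:R]
Ball 2: thrown@1 h=3 -> first land @4; rethrown@4 h=9 -> second land @13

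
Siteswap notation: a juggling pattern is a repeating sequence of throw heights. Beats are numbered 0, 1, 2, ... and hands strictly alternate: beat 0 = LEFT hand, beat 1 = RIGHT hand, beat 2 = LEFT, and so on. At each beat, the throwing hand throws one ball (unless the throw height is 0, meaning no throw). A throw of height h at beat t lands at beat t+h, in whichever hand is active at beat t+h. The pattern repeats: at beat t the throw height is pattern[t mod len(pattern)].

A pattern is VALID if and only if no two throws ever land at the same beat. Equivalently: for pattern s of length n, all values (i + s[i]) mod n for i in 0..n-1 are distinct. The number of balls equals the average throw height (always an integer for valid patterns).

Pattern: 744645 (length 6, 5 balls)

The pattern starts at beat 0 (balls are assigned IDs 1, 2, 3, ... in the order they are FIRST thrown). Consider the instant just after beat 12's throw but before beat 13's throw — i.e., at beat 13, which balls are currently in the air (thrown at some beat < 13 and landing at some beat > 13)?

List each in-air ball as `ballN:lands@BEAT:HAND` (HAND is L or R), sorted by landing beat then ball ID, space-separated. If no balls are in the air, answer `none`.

Beat 0 (L): throw ball1 h=7 -> lands@7:R; in-air after throw: [b1@7:R]
Beat 1 (R): throw ball2 h=4 -> lands@5:R; in-air after throw: [b2@5:R b1@7:R]
Beat 2 (L): throw ball3 h=4 -> lands@6:L; in-air after throw: [b2@5:R b3@6:L b1@7:R]
Beat 3 (R): throw ball4 h=6 -> lands@9:R; in-air after throw: [b2@5:R b3@6:L b1@7:R b4@9:R]
Beat 4 (L): throw ball5 h=4 -> lands@8:L; in-air after throw: [b2@5:R b3@6:L b1@7:R b5@8:L b4@9:R]
Beat 5 (R): throw ball2 h=5 -> lands@10:L; in-air after throw: [b3@6:L b1@7:R b5@8:L b4@9:R b2@10:L]
Beat 6 (L): throw ball3 h=7 -> lands@13:R; in-air after throw: [b1@7:R b5@8:L b4@9:R b2@10:L b3@13:R]
Beat 7 (R): throw ball1 h=4 -> lands@11:R; in-air after throw: [b5@8:L b4@9:R b2@10:L b1@11:R b3@13:R]
Beat 8 (L): throw ball5 h=4 -> lands@12:L; in-air after throw: [b4@9:R b2@10:L b1@11:R b5@12:L b3@13:R]
Beat 9 (R): throw ball4 h=6 -> lands@15:R; in-air after throw: [b2@10:L b1@11:R b5@12:L b3@13:R b4@15:R]
Beat 10 (L): throw ball2 h=4 -> lands@14:L; in-air after throw: [b1@11:R b5@12:L b3@13:R b2@14:L b4@15:R]
Beat 11 (R): throw ball1 h=5 -> lands@16:L; in-air after throw: [b5@12:L b3@13:R b2@14:L b4@15:R b1@16:L]
Beat 12 (L): throw ball5 h=7 -> lands@19:R; in-air after throw: [b3@13:R b2@14:L b4@15:R b1@16:L b5@19:R]
Beat 13 (R): throw ball3 h=4 -> lands@17:R; in-air after throw: [b2@14:L b4@15:R b1@16:L b3@17:R b5@19:R]

Answer: ball2:lands@14:L ball4:lands@15:R ball1:lands@16:L ball5:lands@19:R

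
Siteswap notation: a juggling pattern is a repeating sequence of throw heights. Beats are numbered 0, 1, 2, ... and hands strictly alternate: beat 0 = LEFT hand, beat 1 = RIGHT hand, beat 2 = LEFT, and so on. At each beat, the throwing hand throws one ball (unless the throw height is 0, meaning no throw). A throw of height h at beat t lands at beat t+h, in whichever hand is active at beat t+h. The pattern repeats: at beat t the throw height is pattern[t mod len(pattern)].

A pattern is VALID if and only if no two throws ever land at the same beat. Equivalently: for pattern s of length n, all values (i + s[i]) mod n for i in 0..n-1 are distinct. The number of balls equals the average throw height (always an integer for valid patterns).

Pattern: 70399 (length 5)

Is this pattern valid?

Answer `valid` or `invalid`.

i=0: (i + s[i]) mod n = (0 + 7) mod 5 = 2
i=1: (i + s[i]) mod n = (1 + 0) mod 5 = 1
i=2: (i + s[i]) mod n = (2 + 3) mod 5 = 0
i=3: (i + s[i]) mod n = (3 + 9) mod 5 = 2
i=4: (i + s[i]) mod n = (4 + 9) mod 5 = 3
Residues: [2, 1, 0, 2, 3], distinct: False

Answer: invalid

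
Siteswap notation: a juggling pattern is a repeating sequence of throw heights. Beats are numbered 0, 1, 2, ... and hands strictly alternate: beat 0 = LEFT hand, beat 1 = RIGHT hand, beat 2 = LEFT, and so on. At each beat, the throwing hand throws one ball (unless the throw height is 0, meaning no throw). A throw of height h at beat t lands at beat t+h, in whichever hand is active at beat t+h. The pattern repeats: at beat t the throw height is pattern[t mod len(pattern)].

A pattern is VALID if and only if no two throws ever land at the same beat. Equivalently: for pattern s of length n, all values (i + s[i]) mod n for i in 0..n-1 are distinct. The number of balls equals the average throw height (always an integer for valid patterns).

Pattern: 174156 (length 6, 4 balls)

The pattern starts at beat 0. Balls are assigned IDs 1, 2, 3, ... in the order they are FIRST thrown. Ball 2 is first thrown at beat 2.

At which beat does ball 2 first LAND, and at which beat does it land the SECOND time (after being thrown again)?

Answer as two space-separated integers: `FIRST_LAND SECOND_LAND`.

Beat 0 (L): throw ball1 h=1 -> lands@1:R; in-air after throw: [b1@1:R]
Beat 1 (R): throw ball1 h=7 -> lands@8:L; in-air after throw: [b1@8:L]
Beat 2 (L): throw ball2 h=4 -> lands@6:L; in-air after throw: [b2@6:L b1@8:L]
Beat 3 (R): throw ball3 h=1 -> lands@4:L; in-air after throw: [b3@4:L b2@6:L b1@8:L]
Beat 4 (L): throw ball3 h=5 -> lands@9:R; in-air after throw: [b2@6:L b1@8:L b3@9:R]
Beat 5 (R): throw ball4 h=6 -> lands@11:R; in-air after throw: [b2@6:L b1@8:L b3@9:R b4@11:R]
Beat 6 (L): throw ball2 h=1 -> lands@7:R; in-air after throw: [b2@7:R b1@8:L b3@9:R b4@11:R]
Beat 7 (R): throw ball2 h=7 -> lands@14:L; in-air after throw: [b1@8:L b3@9:R b4@11:R b2@14:L]
Ball 2: thrown@2 h=4 -> first land @6; rethrown@6 h=1 -> second land @7

Answer: 6 7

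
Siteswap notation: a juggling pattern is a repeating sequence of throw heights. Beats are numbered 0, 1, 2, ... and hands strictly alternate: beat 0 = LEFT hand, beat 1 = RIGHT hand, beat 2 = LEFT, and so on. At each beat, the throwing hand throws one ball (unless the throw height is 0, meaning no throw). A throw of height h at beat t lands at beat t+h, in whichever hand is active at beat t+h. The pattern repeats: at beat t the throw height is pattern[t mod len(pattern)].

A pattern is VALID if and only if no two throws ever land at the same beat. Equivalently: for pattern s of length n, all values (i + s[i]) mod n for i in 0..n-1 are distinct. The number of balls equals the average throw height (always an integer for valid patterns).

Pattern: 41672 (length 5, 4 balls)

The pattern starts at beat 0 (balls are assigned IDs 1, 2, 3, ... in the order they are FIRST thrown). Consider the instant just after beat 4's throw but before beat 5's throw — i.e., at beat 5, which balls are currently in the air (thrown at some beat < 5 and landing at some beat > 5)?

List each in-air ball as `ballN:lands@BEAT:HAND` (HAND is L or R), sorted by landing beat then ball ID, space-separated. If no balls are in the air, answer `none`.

Beat 0 (L): throw ball1 h=4 -> lands@4:L; in-air after throw: [b1@4:L]
Beat 1 (R): throw ball2 h=1 -> lands@2:L; in-air after throw: [b2@2:L b1@4:L]
Beat 2 (L): throw ball2 h=6 -> lands@8:L; in-air after throw: [b1@4:L b2@8:L]
Beat 3 (R): throw ball3 h=7 -> lands@10:L; in-air after throw: [b1@4:L b2@8:L b3@10:L]
Beat 4 (L): throw ball1 h=2 -> lands@6:L; in-air after throw: [b1@6:L b2@8:L b3@10:L]
Beat 5 (R): throw ball4 h=4 -> lands@9:R; in-air after throw: [b1@6:L b2@8:L b4@9:R b3@10:L]

Answer: ball1:lands@6:L ball2:lands@8:L ball3:lands@10:L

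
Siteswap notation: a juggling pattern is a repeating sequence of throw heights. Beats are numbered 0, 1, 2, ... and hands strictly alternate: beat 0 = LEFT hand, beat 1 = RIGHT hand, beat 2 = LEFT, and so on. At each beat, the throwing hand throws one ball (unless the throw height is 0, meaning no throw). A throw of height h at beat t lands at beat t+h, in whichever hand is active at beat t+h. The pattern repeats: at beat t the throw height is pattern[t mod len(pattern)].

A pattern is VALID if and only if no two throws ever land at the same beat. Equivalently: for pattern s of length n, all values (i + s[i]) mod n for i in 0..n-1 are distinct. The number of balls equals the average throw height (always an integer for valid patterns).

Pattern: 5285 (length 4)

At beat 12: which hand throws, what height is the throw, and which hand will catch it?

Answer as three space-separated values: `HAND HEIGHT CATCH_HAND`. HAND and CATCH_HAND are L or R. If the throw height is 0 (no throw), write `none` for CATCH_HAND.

Answer: L 5 R

Derivation:
Beat 12: 12 mod 2 = 0, so hand = L
Throw height = pattern[12 mod 4] = pattern[0] = 5
Lands at beat 12+5=17, 17 mod 2 = 1, so catch hand = R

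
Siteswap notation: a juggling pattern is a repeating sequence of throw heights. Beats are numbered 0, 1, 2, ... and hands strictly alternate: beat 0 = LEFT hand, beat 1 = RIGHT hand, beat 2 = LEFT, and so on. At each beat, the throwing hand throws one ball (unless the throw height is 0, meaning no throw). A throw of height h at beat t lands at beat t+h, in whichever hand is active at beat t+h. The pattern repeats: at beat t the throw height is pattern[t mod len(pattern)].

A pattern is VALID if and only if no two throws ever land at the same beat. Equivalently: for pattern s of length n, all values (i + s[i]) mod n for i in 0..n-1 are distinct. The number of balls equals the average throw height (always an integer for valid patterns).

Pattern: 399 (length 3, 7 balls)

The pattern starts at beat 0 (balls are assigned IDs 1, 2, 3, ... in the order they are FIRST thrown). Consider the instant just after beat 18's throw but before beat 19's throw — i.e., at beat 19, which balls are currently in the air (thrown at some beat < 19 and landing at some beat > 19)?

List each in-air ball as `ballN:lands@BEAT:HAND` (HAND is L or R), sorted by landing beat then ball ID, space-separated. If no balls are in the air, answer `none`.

Beat 0 (L): throw ball1 h=3 -> lands@3:R; in-air after throw: [b1@3:R]
Beat 1 (R): throw ball2 h=9 -> lands@10:L; in-air after throw: [b1@3:R b2@10:L]
Beat 2 (L): throw ball3 h=9 -> lands@11:R; in-air after throw: [b1@3:R b2@10:L b3@11:R]
Beat 3 (R): throw ball1 h=3 -> lands@6:L; in-air after throw: [b1@6:L b2@10:L b3@11:R]
Beat 4 (L): throw ball4 h=9 -> lands@13:R; in-air after throw: [b1@6:L b2@10:L b3@11:R b4@13:R]
Beat 5 (R): throw ball5 h=9 -> lands@14:L; in-air after throw: [b1@6:L b2@10:L b3@11:R b4@13:R b5@14:L]
Beat 6 (L): throw ball1 h=3 -> lands@9:R; in-air after throw: [b1@9:R b2@10:L b3@11:R b4@13:R b5@14:L]
Beat 7 (R): throw ball6 h=9 -> lands@16:L; in-air after throw: [b1@9:R b2@10:L b3@11:R b4@13:R b5@14:L b6@16:L]
Beat 8 (L): throw ball7 h=9 -> lands@17:R; in-air after throw: [b1@9:R b2@10:L b3@11:R b4@13:R b5@14:L b6@16:L b7@17:R]
Beat 9 (R): throw ball1 h=3 -> lands@12:L; in-air after throw: [b2@10:L b3@11:R b1@12:L b4@13:R b5@14:L b6@16:L b7@17:R]
Beat 10 (L): throw ball2 h=9 -> lands@19:R; in-air after throw: [b3@11:R b1@12:L b4@13:R b5@14:L b6@16:L b7@17:R b2@19:R]
Beat 11 (R): throw ball3 h=9 -> lands@20:L; in-air after throw: [b1@12:L b4@13:R b5@14:L b6@16:L b7@17:R b2@19:R b3@20:L]
Beat 12 (L): throw ball1 h=3 -> lands@15:R; in-air after throw: [b4@13:R b5@14:L b1@15:R b6@16:L b7@17:R b2@19:R b3@20:L]
Beat 13 (R): throw ball4 h=9 -> lands@22:L; in-air after throw: [b5@14:L b1@15:R b6@16:L b7@17:R b2@19:R b3@20:L b4@22:L]
Beat 14 (L): throw ball5 h=9 -> lands@23:R; in-air after throw: [b1@15:R b6@16:L b7@17:R b2@19:R b3@20:L b4@22:L b5@23:R]
Beat 15 (R): throw ball1 h=3 -> lands@18:L; in-air after throw: [b6@16:L b7@17:R b1@18:L b2@19:R b3@20:L b4@22:L b5@23:R]
Beat 16 (L): throw ball6 h=9 -> lands@25:R; in-air after throw: [b7@17:R b1@18:L b2@19:R b3@20:L b4@22:L b5@23:R b6@25:R]
Beat 17 (R): throw ball7 h=9 -> lands@26:L; in-air after throw: [b1@18:L b2@19:R b3@20:L b4@22:L b5@23:R b6@25:R b7@26:L]
Beat 18 (L): throw ball1 h=3 -> lands@21:R; in-air after throw: [b2@19:R b3@20:L b1@21:R b4@22:L b5@23:R b6@25:R b7@26:L]
Beat 19 (R): throw ball2 h=9 -> lands@28:L; in-air after throw: [b3@20:L b1@21:R b4@22:L b5@23:R b6@25:R b7@26:L b2@28:L]

Answer: ball3:lands@20:L ball1:lands@21:R ball4:lands@22:L ball5:lands@23:R ball6:lands@25:R ball7:lands@26:L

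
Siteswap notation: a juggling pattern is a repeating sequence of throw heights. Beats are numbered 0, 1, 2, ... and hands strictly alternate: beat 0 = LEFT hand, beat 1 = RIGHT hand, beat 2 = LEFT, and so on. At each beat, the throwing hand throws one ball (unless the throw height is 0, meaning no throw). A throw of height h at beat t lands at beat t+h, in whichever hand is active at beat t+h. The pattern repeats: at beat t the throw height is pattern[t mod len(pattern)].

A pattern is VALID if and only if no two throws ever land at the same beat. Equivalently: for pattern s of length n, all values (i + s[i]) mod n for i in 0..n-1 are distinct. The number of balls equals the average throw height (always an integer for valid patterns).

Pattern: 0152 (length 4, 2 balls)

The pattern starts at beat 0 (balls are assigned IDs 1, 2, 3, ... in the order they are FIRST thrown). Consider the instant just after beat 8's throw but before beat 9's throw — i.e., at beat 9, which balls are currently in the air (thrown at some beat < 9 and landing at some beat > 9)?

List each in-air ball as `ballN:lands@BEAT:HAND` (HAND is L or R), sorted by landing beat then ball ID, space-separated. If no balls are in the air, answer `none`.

Answer: ball2:lands@11:R

Derivation:
Beat 1 (R): throw ball1 h=1 -> lands@2:L; in-air after throw: [b1@2:L]
Beat 2 (L): throw ball1 h=5 -> lands@7:R; in-air after throw: [b1@7:R]
Beat 3 (R): throw ball2 h=2 -> lands@5:R; in-air after throw: [b2@5:R b1@7:R]
Beat 5 (R): throw ball2 h=1 -> lands@6:L; in-air after throw: [b2@6:L b1@7:R]
Beat 6 (L): throw ball2 h=5 -> lands@11:R; in-air after throw: [b1@7:R b2@11:R]
Beat 7 (R): throw ball1 h=2 -> lands@9:R; in-air after throw: [b1@9:R b2@11:R]
Beat 9 (R): throw ball1 h=1 -> lands@10:L; in-air after throw: [b1@10:L b2@11:R]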